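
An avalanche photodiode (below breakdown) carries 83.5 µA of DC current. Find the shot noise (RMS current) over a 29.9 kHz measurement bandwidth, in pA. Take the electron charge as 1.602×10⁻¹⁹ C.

I_n = √(2qI·B)
2qI·B = 2 × 1.602×10⁻¹⁹ × 8.35×10⁻⁵ × 2.99×10⁴ = 8.00×10⁻¹⁹ A²
I_n = √(8.00×10⁻¹⁹) = 8.94×10⁻¹⁰ A = 894 pA

894 pA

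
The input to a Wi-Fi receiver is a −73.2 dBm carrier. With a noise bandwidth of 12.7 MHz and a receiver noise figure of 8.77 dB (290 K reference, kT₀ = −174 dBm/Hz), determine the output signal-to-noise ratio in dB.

Noise floor: N = −174 + 10 log₁₀(B) + NF
10 log₁₀(1.27×10⁷) = 71.04 dB
N = −174 + 71.04 + 8.77 = −94.19 dBm
SNR = P_sig − N = −73.2 − (−94.19) = 20.99 dB → 21.0 dB

21.0 dB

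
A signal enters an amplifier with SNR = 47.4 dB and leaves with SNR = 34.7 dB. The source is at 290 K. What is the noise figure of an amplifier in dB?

NF (dB) = SNR_in(dB) − SNR_out(dB) when the source is at T₀
NF = 47.4 − 34.7 = 12.7 dB

12.7 dB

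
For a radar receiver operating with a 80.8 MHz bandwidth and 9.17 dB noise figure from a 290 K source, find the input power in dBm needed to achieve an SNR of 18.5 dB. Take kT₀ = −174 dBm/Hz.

−67.3 dBm

Sensitivity = −174 + 10 log₁₀(B) + NF + SNR_min
= −174 + 79.07 + 9.17 + 18.5
= −67.26 dBm → −67.3 dBm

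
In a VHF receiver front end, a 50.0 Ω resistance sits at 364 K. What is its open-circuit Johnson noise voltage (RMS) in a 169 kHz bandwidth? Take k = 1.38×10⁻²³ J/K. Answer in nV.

V_n = √(4kTRB)
4kTRB = 4 × 1.38×10⁻²³ × 364 × 5.00×10¹ × 1.69×10⁵ = 1.70×10⁻¹³ V²
V_n = √(1.70×10⁻¹³) = 4.12×10⁻⁷ V = 412 nV

412 nV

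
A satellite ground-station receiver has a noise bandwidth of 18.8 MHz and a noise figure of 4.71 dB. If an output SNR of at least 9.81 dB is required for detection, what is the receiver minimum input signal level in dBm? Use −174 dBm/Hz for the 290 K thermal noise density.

−86.7 dBm

Sensitivity = −174 + 10 log₁₀(B) + NF + SNR_min
= −174 + 72.74 + 4.71 + 9.81
= −86.74 dBm → −86.7 dBm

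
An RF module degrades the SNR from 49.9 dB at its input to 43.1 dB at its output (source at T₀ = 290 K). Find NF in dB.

NF (dB) = SNR_in(dB) − SNR_out(dB) when the source is at T₀
NF = 49.9 − 43.1 = 6.8 dB

6.8 dB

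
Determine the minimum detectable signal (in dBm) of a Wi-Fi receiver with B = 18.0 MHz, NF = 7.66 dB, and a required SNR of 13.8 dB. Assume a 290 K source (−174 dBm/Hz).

−80.0 dBm

Sensitivity = −174 + 10 log₁₀(B) + NF + SNR_min
= −174 + 72.55 + 7.66 + 13.8
= −79.99 dBm → −80.0 dBm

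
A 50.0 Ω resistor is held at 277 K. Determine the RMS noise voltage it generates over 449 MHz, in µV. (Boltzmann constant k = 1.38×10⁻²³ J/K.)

V_n = √(4kTRB)
4kTRB = 4 × 1.38×10⁻²³ × 277 × 5.00×10¹ × 4.49×10⁸ = 3.43×10⁻¹⁰ V²
V_n = √(3.43×10⁻¹⁰) = 1.85×10⁻⁵ V = 18.5 µV

18.5 µV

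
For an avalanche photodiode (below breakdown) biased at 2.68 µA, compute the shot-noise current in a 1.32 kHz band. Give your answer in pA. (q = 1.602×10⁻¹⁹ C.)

I_n = √(2qI·B)
2qI·B = 2 × 1.602×10⁻¹⁹ × 2.68×10⁻⁶ × 1.32×10³ = 1.13×10⁻²¹ A²
I_n = √(1.13×10⁻²¹) = 3.37×10⁻¹¹ A = 33.7 pA

33.7 pA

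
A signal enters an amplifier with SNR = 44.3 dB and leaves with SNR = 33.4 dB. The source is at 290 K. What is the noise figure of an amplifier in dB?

NF (dB) = SNR_in(dB) − SNR_out(dB) when the source is at T₀
NF = 44.3 − 33.4 = 10.9 dB

10.9 dB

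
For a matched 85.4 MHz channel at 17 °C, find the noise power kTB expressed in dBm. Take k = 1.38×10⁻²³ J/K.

T = 17 °C + 273.15 = 290.15 K
P_n = kTB = 1.38×10⁻²³ × 290.15 × 8.54×10⁷ = 3.42×10⁻¹³ W
In dBm: 10 log₁₀(3.42×10⁻¹³ / 10⁻³) = −94.7 dBm

−94.7 dBm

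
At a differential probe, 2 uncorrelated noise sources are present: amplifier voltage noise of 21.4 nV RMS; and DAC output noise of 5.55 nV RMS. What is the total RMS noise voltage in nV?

Uncorrelated sources add in power (mean-square): V_tot = √(ΣV_i²)
V_tot = √[(2.14×10⁻⁸)² + (5.55×10⁻⁹)²] = 2.21×10⁻⁸ V = 22.1 nV

22.1 nV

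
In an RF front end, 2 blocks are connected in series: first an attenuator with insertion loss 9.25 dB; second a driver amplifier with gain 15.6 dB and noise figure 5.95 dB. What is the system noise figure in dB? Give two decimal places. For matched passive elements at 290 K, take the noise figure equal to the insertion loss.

Convert to linear (a loss of L dB is a gain of −L dB): F_i = 10^(NF_i/10), G_i = 10^(G_i,dB/10)
  Stage 1: F_1 = 10^(9.25/10) = 8.414, G_1 = 10^(−9.25/10) = 0.1189
  Stage 2: F_2 = 10^(5.95/10) = 3.936, G_2 = 10^(15.6/10) = 36.31
Friis cascade:
  F = 8.414 + (3.936 − 1)/0.1189 = 33.11
NF = 10 log₁₀(33.11) = 15.20 dB

15.20 dB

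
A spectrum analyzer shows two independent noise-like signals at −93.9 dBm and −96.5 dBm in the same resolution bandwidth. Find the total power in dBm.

−92.0 dBm

Convert to linear, add, convert back:
P₁ = 4.07×10⁻¹³ W, P₂ = 2.24×10⁻¹³ W
P_tot = 6.31×10⁻¹³ W → 10 log₁₀(P_tot / 10⁻³) = −92.0 dBm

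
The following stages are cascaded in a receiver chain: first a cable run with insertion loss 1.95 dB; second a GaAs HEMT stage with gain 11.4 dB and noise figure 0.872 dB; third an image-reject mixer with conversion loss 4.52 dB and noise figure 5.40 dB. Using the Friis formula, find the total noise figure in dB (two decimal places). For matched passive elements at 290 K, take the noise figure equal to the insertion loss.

Convert to linear (a loss of L dB is a gain of −L dB): F_i = 10^(NF_i/10), G_i = 10^(G_i,dB/10)
  Stage 1: F_1 = 10^(1.95/10) = 1.567, G_1 = 10^(−1.95/10) = 0.6383
  Stage 2: F_2 = 10^(0.872/10) = 1.222, G_2 = 10^(11.4/10) = 13.80
  Stage 3: F_3 = 10^(5.40/10) = 3.467, G_3 = 10^(−4.52/10) = 0.3532
Friis cascade:
  F = 1.567 + (1.222 − 1)/0.6383 + (3.467 − 1)/8.810 = 2.195
NF = 10 log₁₀(2.195) = 3.41 dB

3.41 dB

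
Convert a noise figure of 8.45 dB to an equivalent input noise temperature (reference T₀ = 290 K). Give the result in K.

1740 K

F = 10^(8.45/10) = 6.99842
T_e = (F − 1)·T₀ = (6.99842 − 1) × 290 = 1740 K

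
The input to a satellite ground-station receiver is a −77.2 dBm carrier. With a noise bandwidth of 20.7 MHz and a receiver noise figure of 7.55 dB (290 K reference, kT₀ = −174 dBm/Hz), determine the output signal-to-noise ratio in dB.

16.1 dB

Noise floor: N = −174 + 10 log₁₀(B) + NF
10 log₁₀(2.07×10⁷) = 73.16 dB
N = −174 + 73.16 + 7.55 = −93.29 dBm
SNR = P_sig − N = −77.2 − (−93.29) = 16.09 dB → 16.1 dB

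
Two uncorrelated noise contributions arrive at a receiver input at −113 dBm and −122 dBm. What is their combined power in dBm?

Convert to linear, add, convert back:
P₁ = 5.01×10⁻¹⁵ W, P₂ = 6.31×10⁻¹⁶ W
P_tot = 5.64×10⁻¹⁵ W → 10 log₁₀(P_tot / 10⁻³) = −112.5 dBm

−112.5 dBm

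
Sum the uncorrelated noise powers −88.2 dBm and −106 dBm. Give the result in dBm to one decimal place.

Convert to linear, add, convert back:
P₁ = 1.51×10⁻¹² W, P₂ = 2.51×10⁻¹⁴ W
P_tot = 1.54×10⁻¹² W → 10 log₁₀(P_tot / 10⁻³) = −88.1 dBm

−88.1 dBm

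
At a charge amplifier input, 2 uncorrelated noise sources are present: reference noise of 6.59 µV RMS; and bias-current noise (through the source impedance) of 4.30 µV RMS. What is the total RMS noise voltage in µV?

7.87 µV

Uncorrelated sources add in power (mean-square): V_tot = √(ΣV_i²)
V_tot = √[(6.59×10⁻⁶)² + (4.30×10⁻⁶)²] = 7.87×10⁻⁶ V = 7.87 µV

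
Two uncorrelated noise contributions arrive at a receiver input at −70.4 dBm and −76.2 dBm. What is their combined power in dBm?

−69.4 dBm

Convert to linear, add, convert back:
P₁ = 9.12×10⁻¹¹ W, P₂ = 2.40×10⁻¹¹ W
P_tot = 1.15×10⁻¹⁰ W → 10 log₁₀(P_tot / 10⁻³) = −69.4 dBm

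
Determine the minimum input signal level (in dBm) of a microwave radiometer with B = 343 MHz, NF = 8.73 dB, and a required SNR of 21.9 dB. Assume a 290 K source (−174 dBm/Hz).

Sensitivity = −174 + 10 log₁₀(B) + NF + SNR_min
= −174 + 85.35 + 8.73 + 21.9
= −58.02 dBm → −58.0 dBm

−58.0 dBm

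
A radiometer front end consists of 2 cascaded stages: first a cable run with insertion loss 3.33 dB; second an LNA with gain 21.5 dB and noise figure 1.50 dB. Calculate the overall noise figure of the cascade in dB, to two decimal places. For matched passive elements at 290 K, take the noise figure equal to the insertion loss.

4.83 dB

Convert to linear (a loss of L dB is a gain of −L dB): F_i = 10^(NF_i/10), G_i = 10^(G_i,dB/10)
  Stage 1: F_1 = 10^(3.33/10) = 2.153, G_1 = 10^(−3.33/10) = 0.4645
  Stage 2: F_2 = 10^(1.50/10) = 1.413, G_2 = 10^(21.5/10) = 141.3
Friis cascade:
  F = 2.153 + (1.413 − 1)/0.4645 = 3.041
NF = 10 log₁₀(3.041) = 4.83 dB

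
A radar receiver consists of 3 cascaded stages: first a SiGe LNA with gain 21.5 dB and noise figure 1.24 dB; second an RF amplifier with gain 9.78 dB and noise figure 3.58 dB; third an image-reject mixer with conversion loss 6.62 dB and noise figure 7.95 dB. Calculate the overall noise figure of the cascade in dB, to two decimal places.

Convert to linear (a loss of L dB is a gain of −L dB): F_i = 10^(NF_i/10), G_i = 10^(G_i,dB/10)
  Stage 1: F_1 = 10^(1.24/10) = 1.330, G_1 = 10^(21.5/10) = 141.3
  Stage 2: F_2 = 10^(3.58/10) = 2.280, G_2 = 10^(9.78/10) = 9.506
  Stage 3: F_3 = 10^(7.95/10) = 6.237, G_3 = 10^(−6.62/10) = 0.2178
Friis cascade:
  F = 1.330 + (2.280 − 1)/141.3 + (6.237 − 1)/1343 = 1.343
NF = 10 log₁₀(1.343) = 1.28 dB

1.28 dB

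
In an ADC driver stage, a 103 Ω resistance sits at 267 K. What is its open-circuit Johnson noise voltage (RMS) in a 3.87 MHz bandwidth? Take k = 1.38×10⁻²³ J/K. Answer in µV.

V_n = √(4kTRB)
4kTRB = 4 × 1.38×10⁻²³ × 267 × 1.03×10² × 3.87×10⁶ = 5.87×10⁻¹² V²
V_n = √(5.87×10⁻¹²) = 2.42×10⁻⁶ V = 2.42 µV

2.42 µV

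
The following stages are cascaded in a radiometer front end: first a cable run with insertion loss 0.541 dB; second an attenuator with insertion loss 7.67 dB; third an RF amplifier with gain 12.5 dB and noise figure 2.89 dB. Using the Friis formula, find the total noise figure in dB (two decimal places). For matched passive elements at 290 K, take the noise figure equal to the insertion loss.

11.10 dB

Convert to linear (a loss of L dB is a gain of −L dB): F_i = 10^(NF_i/10), G_i = 10^(G_i,dB/10)
  Stage 1: F_1 = 10^(0.541/10) = 1.133, G_1 = 10^(−0.541/10) = 0.8829
  Stage 2: F_2 = 10^(7.67/10) = 5.848, G_2 = 10^(−7.67/10) = 0.1710
  Stage 3: F_3 = 10^(2.89/10) = 1.945, G_3 = 10^(12.5/10) = 17.78
Friis cascade:
  F = 1.133 + (5.848 − 1)/0.8829 + (1.945 − 1)/0.1510 = 12.89
NF = 10 log₁₀(12.89) = 11.10 dB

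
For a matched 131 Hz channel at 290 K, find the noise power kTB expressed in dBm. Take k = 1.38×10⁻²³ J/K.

−152.8 dBm

P_n = kTB = 1.38×10⁻²³ × 290 × 1.31×10² = 5.24×10⁻¹⁹ W
In dBm: 10 log₁₀(5.24×10⁻¹⁹ / 10⁻³) = −152.8 dBm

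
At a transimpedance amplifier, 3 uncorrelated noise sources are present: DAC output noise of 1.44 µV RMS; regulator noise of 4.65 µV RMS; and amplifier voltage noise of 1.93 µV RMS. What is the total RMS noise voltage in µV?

Uncorrelated sources add in power (mean-square): V_tot = √(ΣV_i²)
V_tot = √[(1.44×10⁻⁶)² + (4.65×10⁻⁶)² + (1.93×10⁻⁶)²] = 5.24×10⁻⁶ V = 5.24 µV

5.24 µV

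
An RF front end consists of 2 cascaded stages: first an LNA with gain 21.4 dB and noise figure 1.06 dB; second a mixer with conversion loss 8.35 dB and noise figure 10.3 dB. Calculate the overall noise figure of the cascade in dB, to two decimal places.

1.29 dB

Convert to linear (a loss of L dB is a gain of −L dB): F_i = 10^(NF_i/10), G_i = 10^(G_i,dB/10)
  Stage 1: F_1 = 10^(1.06/10) = 1.276, G_1 = 10^(21.4/10) = 138.0
  Stage 2: F_2 = 10^(10.3/10) = 10.72, G_2 = 10^(−8.35/10) = 0.1462
Friis cascade:
  F = 1.276 + (10.72 − 1)/138.0 = 1.347
NF = 10 log₁₀(1.347) = 1.29 dB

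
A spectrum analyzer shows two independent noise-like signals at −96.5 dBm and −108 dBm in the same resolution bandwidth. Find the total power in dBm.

Convert to linear, add, convert back:
P₁ = 2.24×10⁻¹³ W, P₂ = 1.58×10⁻¹⁴ W
P_tot = 2.40×10⁻¹³ W → 10 log₁₀(P_tot / 10⁻³) = −96.2 dBm

−96.2 dBm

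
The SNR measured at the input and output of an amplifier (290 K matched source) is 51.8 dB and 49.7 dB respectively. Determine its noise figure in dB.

NF (dB) = SNR_in(dB) − SNR_out(dB) when the source is at T₀
NF = 51.8 − 49.7 = 2.1 dB

2.1 dB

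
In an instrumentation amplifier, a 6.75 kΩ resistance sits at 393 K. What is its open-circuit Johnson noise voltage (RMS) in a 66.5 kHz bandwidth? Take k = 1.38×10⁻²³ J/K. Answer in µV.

V_n = √(4kTRB)
4kTRB = 4 × 1.38×10⁻²³ × 393 × 6.75×10³ × 6.65×10⁴ = 9.74×10⁻¹² V²
V_n = √(9.74×10⁻¹²) = 3.12×10⁻⁶ V = 3.12 µV

3.12 µV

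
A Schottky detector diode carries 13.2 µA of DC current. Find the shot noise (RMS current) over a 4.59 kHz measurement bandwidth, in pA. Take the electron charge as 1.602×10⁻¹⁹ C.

139 pA

I_n = √(2qI·B)
2qI·B = 2 × 1.602×10⁻¹⁹ × 1.32×10⁻⁵ × 4.59×10³ = 1.94×10⁻²⁰ A²
I_n = √(1.94×10⁻²⁰) = 1.39×10⁻¹⁰ A = 139 pA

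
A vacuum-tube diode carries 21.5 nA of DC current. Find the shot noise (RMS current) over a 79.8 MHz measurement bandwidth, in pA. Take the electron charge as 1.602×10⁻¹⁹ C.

I_n = √(2qI·B)
2qI·B = 2 × 1.602×10⁻¹⁹ × 2.15×10⁻⁸ × 7.98×10⁷ = 5.50×10⁻¹⁹ A²
I_n = √(5.50×10⁻¹⁹) = 7.41×10⁻¹⁰ A = 741 pA

741 pA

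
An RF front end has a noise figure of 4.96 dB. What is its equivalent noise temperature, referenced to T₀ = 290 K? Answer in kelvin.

619 K

F = 10^(4.96/10) = 3.13329
T_e = (F − 1)·T₀ = (3.13329 − 1) × 290 = 619 K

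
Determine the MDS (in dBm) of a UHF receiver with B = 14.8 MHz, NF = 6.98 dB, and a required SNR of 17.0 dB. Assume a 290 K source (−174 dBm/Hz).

Sensitivity = −174 + 10 log₁₀(B) + NF + SNR_min
= −174 + 71.7 + 6.98 + 17.0
= −78.32 dBm → −78.3 dBm

−78.3 dBm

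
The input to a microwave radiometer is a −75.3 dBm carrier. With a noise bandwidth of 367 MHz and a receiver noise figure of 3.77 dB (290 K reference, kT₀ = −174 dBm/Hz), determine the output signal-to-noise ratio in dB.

Noise floor: N = −174 + 10 log₁₀(B) + NF
10 log₁₀(3.67×10⁸) = 85.65 dB
N = −174 + 85.65 + 3.77 = −84.58 dBm
SNR = P_sig − N = −75.3 − (−84.58) = 9.28 dB → 9.3 dB

9.3 dB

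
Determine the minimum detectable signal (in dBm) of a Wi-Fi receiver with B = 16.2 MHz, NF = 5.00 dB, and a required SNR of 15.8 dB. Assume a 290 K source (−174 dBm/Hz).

−81.1 dBm

Sensitivity = −174 + 10 log₁₀(B) + NF + SNR_min
= −174 + 72.1 + 5.00 + 15.8
= −81.10 dBm → −81.1 dBm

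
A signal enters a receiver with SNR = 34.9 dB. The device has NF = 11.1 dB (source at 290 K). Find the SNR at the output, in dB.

23.8 dB

By definition F = SNR_in/SNR_out, so in dB: SNR_out = SNR_in − NF
SNR_out = 34.9 − 11.1 = 23.8 dB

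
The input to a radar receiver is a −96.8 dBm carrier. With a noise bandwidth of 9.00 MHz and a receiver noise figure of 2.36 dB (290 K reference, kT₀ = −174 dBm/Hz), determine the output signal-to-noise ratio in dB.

5.3 dB

Noise floor: N = −174 + 10 log₁₀(B) + NF
10 log₁₀(9.00×10⁶) = 69.54 dB
N = −174 + 69.54 + 2.36 = −102.10 dBm
SNR = P_sig − N = −96.8 − (−102.10) = 5.30 dB → 5.3 dB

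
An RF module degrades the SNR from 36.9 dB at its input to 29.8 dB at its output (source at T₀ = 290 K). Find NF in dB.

7.1 dB

NF (dB) = SNR_in(dB) − SNR_out(dB) when the source is at T₀
NF = 36.9 − 29.8 = 7.1 dB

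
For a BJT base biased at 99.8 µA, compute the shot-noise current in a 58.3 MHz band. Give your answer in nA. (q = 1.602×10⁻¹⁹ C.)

I_n = √(2qI·B)
2qI·B = 2 × 1.602×10⁻¹⁹ × 9.98×10⁻⁵ × 5.83×10⁷ = 1.86×10⁻¹⁵ A²
I_n = √(1.86×10⁻¹⁵) = 4.32×10⁻⁸ A = 43.2 nA

43.2 nA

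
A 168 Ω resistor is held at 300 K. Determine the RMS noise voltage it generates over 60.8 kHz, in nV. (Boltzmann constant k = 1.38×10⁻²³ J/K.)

V_n = √(4kTRB)
4kTRB = 4 × 1.38×10⁻²³ × 300 × 1.68×10² × 6.08×10⁴ = 1.69×10⁻¹³ V²
V_n = √(1.69×10⁻¹³) = 4.11×10⁻⁷ V = 411 nV

411 nV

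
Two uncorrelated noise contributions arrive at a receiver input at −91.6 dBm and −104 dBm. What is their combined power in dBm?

Convert to linear, add, convert back:
P₁ = 6.92×10⁻¹³ W, P₂ = 3.98×10⁻¹⁴ W
P_tot = 7.32×10⁻¹³ W → 10 log₁₀(P_tot / 10⁻³) = −91.4 dBm

−91.4 dBm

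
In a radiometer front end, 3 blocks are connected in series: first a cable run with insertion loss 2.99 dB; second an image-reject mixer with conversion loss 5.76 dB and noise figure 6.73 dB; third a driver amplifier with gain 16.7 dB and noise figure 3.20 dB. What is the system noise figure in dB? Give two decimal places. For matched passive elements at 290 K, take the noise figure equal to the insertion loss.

12.44 dB

Convert to linear (a loss of L dB is a gain of −L dB): F_i = 10^(NF_i/10), G_i = 10^(G_i,dB/10)
  Stage 1: F_1 = 10^(2.99/10) = 1.991, G_1 = 10^(−2.99/10) = 0.5023
  Stage 2: F_2 = 10^(6.73/10) = 4.710, G_2 = 10^(−5.76/10) = 0.2655
  Stage 3: F_3 = 10^(3.20/10) = 2.089, G_3 = 10^(16.7/10) = 46.77
Friis cascade:
  F = 1.991 + (4.710 − 1)/0.5023 + (2.089 − 1)/0.1334 = 17.54
NF = 10 log₁₀(17.54) = 12.44 dB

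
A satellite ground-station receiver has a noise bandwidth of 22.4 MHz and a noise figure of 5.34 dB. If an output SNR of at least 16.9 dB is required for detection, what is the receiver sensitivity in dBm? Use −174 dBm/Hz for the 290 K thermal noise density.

Sensitivity = −174 + 10 log₁₀(B) + NF + SNR_min
= −174 + 73.5 + 5.34 + 16.9
= −78.26 dBm → −78.3 dBm

−78.3 dBm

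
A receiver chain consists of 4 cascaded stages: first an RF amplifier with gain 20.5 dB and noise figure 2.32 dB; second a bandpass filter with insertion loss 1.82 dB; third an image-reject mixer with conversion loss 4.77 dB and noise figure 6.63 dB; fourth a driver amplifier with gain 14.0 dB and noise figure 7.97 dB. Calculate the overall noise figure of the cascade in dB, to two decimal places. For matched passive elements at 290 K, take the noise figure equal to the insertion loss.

Convert to linear (a loss of L dB is a gain of −L dB): F_i = 10^(NF_i/10), G_i = 10^(G_i,dB/10)
  Stage 1: F_1 = 10^(2.32/10) = 1.706, G_1 = 10^(20.5/10) = 112.2
  Stage 2: F_2 = 10^(1.82/10) = 1.521, G_2 = 10^(−1.82/10) = 0.6577
  Stage 3: F_3 = 10^(6.63/10) = 4.603, G_3 = 10^(−4.77/10) = 0.3334
  Stage 4: F_4 = 10^(7.97/10) = 6.266, G_4 = 10^(14.0/10) = 25.12
Friis cascade:
  F = 1.706 + (1.521 − 1)/112.2 + (4.603 − 1)/73.79 + (6.266 − 1)/24.60 = 1.974
NF = 10 log₁₀(1.974) = 2.95 dB

2.95 dB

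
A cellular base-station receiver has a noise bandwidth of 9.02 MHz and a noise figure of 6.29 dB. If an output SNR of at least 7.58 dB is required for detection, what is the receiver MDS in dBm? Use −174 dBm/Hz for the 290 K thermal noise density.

−90.6 dBm

Sensitivity = −174 + 10 log₁₀(B) + NF + SNR_min
= −174 + 69.55 + 6.29 + 7.58
= −90.58 dBm → −90.6 dBm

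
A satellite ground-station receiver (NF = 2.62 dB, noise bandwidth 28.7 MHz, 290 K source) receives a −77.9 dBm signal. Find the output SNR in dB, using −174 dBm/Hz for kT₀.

18.9 dB

Noise floor: N = −174 + 10 log₁₀(B) + NF
10 log₁₀(2.87×10⁷) = 74.58 dB
N = −174 + 74.58 + 2.62 = −96.80 dBm
SNR = P_sig − N = −77.9 − (−96.80) = 18.90 dB → 18.9 dB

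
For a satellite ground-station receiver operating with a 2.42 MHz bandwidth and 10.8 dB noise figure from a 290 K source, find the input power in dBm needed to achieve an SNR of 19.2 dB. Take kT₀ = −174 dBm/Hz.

−80.2 dBm

Sensitivity = −174 + 10 log₁₀(B) + NF + SNR_min
= −174 + 63.84 + 10.8 + 19.2
= −80.16 dBm → −80.2 dBm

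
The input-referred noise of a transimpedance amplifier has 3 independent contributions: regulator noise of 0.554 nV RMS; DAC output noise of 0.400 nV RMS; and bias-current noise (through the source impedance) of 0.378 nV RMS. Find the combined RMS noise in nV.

Uncorrelated sources add in power (mean-square): V_tot = √(ΣV_i²)
V_tot = √[(5.54×10⁻¹⁰)² + (4.00×10⁻¹⁰)² + (3.78×10⁻¹⁰)²] = 7.81×10⁻¹⁰ V = 0.781 nV

0.781 nV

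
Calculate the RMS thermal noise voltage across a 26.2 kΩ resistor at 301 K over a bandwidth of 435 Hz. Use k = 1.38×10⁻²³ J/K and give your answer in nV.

V_n = √(4kTRB)
4kTRB = 4 × 1.38×10⁻²³ × 301 × 2.62×10⁴ × 4.35×10² = 1.89×10⁻¹³ V²
V_n = √(1.89×10⁻¹³) = 4.35×10⁻⁷ V = 435 nV

435 nV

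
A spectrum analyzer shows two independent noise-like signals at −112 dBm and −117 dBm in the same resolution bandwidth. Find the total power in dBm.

Convert to linear, add, convert back:
P₁ = 6.31×10⁻¹⁵ W, P₂ = 2.00×10⁻¹⁵ W
P_tot = 8.30×10⁻¹⁵ W → 10 log₁₀(P_tot / 10⁻³) = −110.8 dBm

−110.8 dBm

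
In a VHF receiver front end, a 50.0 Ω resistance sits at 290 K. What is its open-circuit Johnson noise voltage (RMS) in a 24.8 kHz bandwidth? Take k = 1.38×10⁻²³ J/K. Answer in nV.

V_n = √(4kTRB)
4kTRB = 4 × 1.38×10⁻²³ × 290 × 5.00×10¹ × 2.48×10⁴ = 1.98×10⁻¹⁴ V²
V_n = √(1.98×10⁻¹⁴) = 1.41×10⁻⁷ V = 141 nV

141 nV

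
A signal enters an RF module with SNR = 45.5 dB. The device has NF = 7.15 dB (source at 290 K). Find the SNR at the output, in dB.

By definition F = SNR_in/SNR_out, so in dB: SNR_out = SNR_in − NF
SNR_out = 45.5 − 7.15 = 38.35 dB

38.35 dB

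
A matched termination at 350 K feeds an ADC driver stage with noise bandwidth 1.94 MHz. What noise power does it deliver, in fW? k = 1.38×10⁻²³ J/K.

P_n = kTB = 1.38×10⁻²³ × 350 × 1.94×10⁶ = 9.37×10⁻¹⁵ W = 9.37 fW

9.37 fW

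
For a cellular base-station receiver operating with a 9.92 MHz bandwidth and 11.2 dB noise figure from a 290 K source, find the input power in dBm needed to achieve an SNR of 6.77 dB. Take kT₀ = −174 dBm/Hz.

Sensitivity = −174 + 10 log₁₀(B) + NF + SNR_min
= −174 + 69.97 + 11.2 + 6.77
= −86.06 dBm → −86.1 dBm

−86.1 dBm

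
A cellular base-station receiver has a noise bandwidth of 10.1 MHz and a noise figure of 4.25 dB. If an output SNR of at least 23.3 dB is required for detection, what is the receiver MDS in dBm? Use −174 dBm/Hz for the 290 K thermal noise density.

−76.4 dBm

Sensitivity = −174 + 10 log₁₀(B) + NF + SNR_min
= −174 + 70.04 + 4.25 + 23.3
= −76.41 dBm → −76.4 dBm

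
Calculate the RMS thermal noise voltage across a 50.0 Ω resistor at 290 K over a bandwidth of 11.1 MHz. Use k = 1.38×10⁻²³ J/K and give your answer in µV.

V_n = √(4kTRB)
4kTRB = 4 × 1.38×10⁻²³ × 290 × 5.00×10¹ × 1.11×10⁷ = 8.88×10⁻¹² V²
V_n = √(8.88×10⁻¹²) = 2.98×10⁻⁶ V = 2.98 µV

2.98 µV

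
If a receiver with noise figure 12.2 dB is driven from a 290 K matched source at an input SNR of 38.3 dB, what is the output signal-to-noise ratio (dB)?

By definition F = SNR_in/SNR_out, so in dB: SNR_out = SNR_in − NF
SNR_out = 38.3 − 12.2 = 26.1 dB

26.1 dB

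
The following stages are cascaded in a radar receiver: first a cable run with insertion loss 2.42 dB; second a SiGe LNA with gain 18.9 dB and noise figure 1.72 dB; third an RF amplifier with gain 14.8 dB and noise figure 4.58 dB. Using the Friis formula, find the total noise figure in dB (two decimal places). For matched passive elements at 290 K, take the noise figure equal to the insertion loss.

Convert to linear (a loss of L dB is a gain of −L dB): F_i = 10^(NF_i/10), G_i = 10^(G_i,dB/10)
  Stage 1: F_1 = 10^(2.42/10) = 1.746, G_1 = 10^(−2.42/10) = 0.5728
  Stage 2: F_2 = 10^(1.72/10) = 1.486, G_2 = 10^(18.9/10) = 77.62
  Stage 3: F_3 = 10^(4.58/10) = 2.871, G_3 = 10^(14.8/10) = 30.20
Friis cascade:
  F = 1.746 + (1.486 − 1)/0.5728 + (2.871 − 1)/44.46 = 2.636
NF = 10 log₁₀(2.636) = 4.21 dB

4.21 dB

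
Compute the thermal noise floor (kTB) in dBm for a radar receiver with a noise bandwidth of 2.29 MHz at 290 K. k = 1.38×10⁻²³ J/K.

−110.4 dBm

P_n = kTB = 1.38×10⁻²³ × 290 × 2.29×10⁶ = 9.16×10⁻¹⁵ W
In dBm: 10 log₁₀(9.16×10⁻¹⁵ / 10⁻³) = −110.4 dBm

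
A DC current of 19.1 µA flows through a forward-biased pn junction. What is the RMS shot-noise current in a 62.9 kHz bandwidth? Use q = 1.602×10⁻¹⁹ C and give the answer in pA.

620 pA

I_n = √(2qI·B)
2qI·B = 2 × 1.602×10⁻¹⁹ × 1.91×10⁻⁵ × 6.29×10⁴ = 3.85×10⁻¹⁹ A²
I_n = √(3.85×10⁻¹⁹) = 6.20×10⁻¹⁰ A = 620 pA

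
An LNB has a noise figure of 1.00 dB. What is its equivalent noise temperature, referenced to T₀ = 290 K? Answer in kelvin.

75.1 K

F = 10^(1.00/10) = 1.25893
T_e = (F − 1)·T₀ = (1.25893 − 1) × 290 = 75.1 K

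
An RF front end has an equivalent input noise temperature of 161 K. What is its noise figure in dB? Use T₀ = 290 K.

F = 1 + T_e/T₀ = 1 + 161/290 = 1.55517
NF = 10 log₁₀(1.55517) = 1.92 dB

1.92 dB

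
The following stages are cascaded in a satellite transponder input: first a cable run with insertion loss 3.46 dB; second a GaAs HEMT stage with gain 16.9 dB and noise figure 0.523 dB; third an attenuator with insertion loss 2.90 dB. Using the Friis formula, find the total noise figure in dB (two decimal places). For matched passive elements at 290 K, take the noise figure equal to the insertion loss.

Convert to linear (a loss of L dB is a gain of −L dB): F_i = 10^(NF_i/10), G_i = 10^(G_i,dB/10)
  Stage 1: F_1 = 10^(3.46/10) = 2.218, G_1 = 10^(−3.46/10) = 0.4508
  Stage 2: F_2 = 10^(0.523/10) = 1.128, G_2 = 10^(16.9/10) = 48.98
  Stage 3: F_3 = 10^(2.90/10) = 1.950, G_3 = 10^(−2.90/10) = 0.5129
Friis cascade:
  F = 2.218 + (1.128 − 1)/0.4508 + (1.950 − 1)/22.08 = 2.545
NF = 10 log₁₀(2.545) = 4.06 dB

4.06 dB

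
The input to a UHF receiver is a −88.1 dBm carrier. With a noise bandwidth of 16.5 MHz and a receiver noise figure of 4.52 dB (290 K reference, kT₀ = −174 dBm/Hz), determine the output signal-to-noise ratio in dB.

Noise floor: N = −174 + 10 log₁₀(B) + NF
10 log₁₀(1.65×10⁷) = 72.17 dB
N = −174 + 72.17 + 4.52 = −97.31 dBm
SNR = P_sig − N = −88.1 − (−97.31) = 9.21 dB → 9.2 dB

9.2 dB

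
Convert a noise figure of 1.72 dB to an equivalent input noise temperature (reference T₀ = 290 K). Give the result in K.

F = 10^(1.72/10) = 1.48594
T_e = (F − 1)·T₀ = (1.48594 − 1) × 290 = 141 K

141 K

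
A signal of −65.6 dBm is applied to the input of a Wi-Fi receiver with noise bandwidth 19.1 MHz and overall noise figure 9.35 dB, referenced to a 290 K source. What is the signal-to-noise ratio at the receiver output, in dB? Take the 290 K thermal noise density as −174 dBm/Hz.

26.2 dB

Noise floor: N = −174 + 10 log₁₀(B) + NF
10 log₁₀(1.91×10⁷) = 72.81 dB
N = −174 + 72.81 + 9.35 = −91.84 dBm
SNR = P_sig − N = −65.6 − (−91.84) = 26.24 dB → 26.2 dB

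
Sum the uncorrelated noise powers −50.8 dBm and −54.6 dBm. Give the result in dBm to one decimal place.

Convert to linear, add, convert back:
P₁ = 8.32×10⁻⁹ W, P₂ = 3.47×10⁻⁹ W
P_tot = 1.18×10⁻⁸ W → 10 log₁₀(P_tot / 10⁻³) = −49.3 dBm

−49.3 dBm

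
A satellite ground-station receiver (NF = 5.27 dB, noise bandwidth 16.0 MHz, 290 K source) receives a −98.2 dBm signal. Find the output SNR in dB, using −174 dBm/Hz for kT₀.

Noise floor: N = −174 + 10 log₁₀(B) + NF
10 log₁₀(1.60×10⁷) = 72.04 dB
N = −174 + 72.04 + 5.27 = −96.69 dBm
SNR = P_sig − N = −98.2 − (−96.69) = −1.51 dB → −1.5 dB

−1.5 dB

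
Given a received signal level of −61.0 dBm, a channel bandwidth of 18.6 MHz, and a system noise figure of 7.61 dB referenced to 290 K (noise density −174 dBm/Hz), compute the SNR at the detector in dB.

Noise floor: N = −174 + 10 log₁₀(B) + NF
10 log₁₀(1.86×10⁷) = 72.7 dB
N = −174 + 72.7 + 7.61 = −93.69 dBm
SNR = P_sig − N = −61.0 − (−93.69) = 32.69 dB → 32.7 dB

32.7 dB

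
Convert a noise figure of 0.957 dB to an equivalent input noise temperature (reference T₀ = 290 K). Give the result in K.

F = 10^(0.957/10) = 1.24652
T_e = (F − 1)·T₀ = (1.24652 − 1) × 290 = 71.5 K

71.5 K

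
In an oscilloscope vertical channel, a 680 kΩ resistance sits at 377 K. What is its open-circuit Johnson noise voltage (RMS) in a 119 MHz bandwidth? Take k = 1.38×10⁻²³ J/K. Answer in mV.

V_n = √(4kTRB)
4kTRB = 4 × 1.38×10⁻²³ × 377 × 6.80×10⁵ × 1.19×10⁸ = 1.68×10⁻⁶ V²
V_n = √(1.68×10⁻⁶) = 1.30×10⁻³ V = 1.30 mV

1.30 mV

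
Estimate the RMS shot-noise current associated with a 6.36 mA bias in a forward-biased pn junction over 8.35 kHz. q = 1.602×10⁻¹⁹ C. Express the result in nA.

I_n = √(2qI·B)
2qI·B = 2 × 1.602×10⁻¹⁹ × 6.36×10⁻³ × 8.35×10³ = 1.70×10⁻¹⁷ A²
I_n = √(1.70×10⁻¹⁷) = 4.12×10⁻⁹ A = 4.12 nA

4.12 nA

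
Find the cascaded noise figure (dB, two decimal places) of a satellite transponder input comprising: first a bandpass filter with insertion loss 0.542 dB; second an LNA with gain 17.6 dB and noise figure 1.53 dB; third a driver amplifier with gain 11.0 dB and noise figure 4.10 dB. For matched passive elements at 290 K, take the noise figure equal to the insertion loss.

2.15 dB

Convert to linear (a loss of L dB is a gain of −L dB): F_i = 10^(NF_i/10), G_i = 10^(G_i,dB/10)
  Stage 1: F_1 = 10^(0.542/10) = 1.133, G_1 = 10^(−0.542/10) = 0.8827
  Stage 2: F_2 = 10^(1.53/10) = 1.422, G_2 = 10^(17.6/10) = 57.54
  Stage 3: F_3 = 10^(4.10/10) = 2.570, G_3 = 10^(11.0/10) = 12.59
Friis cascade:
  F = 1.133 + (1.422 − 1)/0.8827 + (2.570 − 1)/50.79 = 1.642
NF = 10 log₁₀(1.642) = 2.15 dB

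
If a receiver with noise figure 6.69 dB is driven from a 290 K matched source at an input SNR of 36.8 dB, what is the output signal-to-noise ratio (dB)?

30.11 dB

By definition F = SNR_in/SNR_out, so in dB: SNR_out = SNR_in − NF
SNR_out = 36.8 − 6.69 = 30.11 dB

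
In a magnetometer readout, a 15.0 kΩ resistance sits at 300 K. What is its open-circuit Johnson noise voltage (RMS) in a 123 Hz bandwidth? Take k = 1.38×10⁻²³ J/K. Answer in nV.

V_n = √(4kTRB)
4kTRB = 4 × 1.38×10⁻²³ × 300 × 1.50×10⁴ × 1.23×10² = 3.06×10⁻¹⁴ V²
V_n = √(3.06×10⁻¹⁴) = 1.75×10⁻⁷ V = 175 nV

175 nV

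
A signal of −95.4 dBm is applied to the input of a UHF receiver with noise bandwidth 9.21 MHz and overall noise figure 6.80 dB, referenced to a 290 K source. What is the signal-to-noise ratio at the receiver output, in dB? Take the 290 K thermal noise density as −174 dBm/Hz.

Noise floor: N = −174 + 10 log₁₀(B) + NF
10 log₁₀(9.21×10⁶) = 69.64 dB
N = −174 + 69.64 + 6.80 = −97.56 dBm
SNR = P_sig − N = −95.4 − (−97.56) = 2.16 dB → 2.2 dB

2.2 dB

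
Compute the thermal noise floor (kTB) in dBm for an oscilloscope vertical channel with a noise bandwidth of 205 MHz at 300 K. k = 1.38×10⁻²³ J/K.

−90.7 dBm

P_n = kTB = 1.38×10⁻²³ × 300 × 2.05×10⁸ = 8.49×10⁻¹³ W
In dBm: 10 log₁₀(8.49×10⁻¹³ / 10⁻³) = −90.7 dBm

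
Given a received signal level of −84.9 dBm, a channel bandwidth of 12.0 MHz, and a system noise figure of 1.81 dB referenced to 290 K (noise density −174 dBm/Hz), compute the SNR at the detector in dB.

16.5 dB

Noise floor: N = −174 + 10 log₁₀(B) + NF
10 log₁₀(1.20×10⁷) = 70.79 dB
N = −174 + 70.79 + 1.81 = −101.40 dBm
SNR = P_sig − N = −84.9 − (−101.40) = 16.50 dB → 16.5 dB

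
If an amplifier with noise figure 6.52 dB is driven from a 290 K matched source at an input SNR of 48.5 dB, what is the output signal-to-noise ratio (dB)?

41.98 dB

By definition F = SNR_in/SNR_out, so in dB: SNR_out = SNR_in − NF
SNR_out = 48.5 − 6.52 = 41.98 dB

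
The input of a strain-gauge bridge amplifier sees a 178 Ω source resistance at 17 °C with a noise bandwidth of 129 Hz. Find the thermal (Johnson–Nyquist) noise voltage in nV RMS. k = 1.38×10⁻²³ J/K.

T = 17 °C + 273.15 = 290.15 K
V_n = √(4kTRB)
4kTRB = 4 × 1.38×10⁻²³ × 290.15 × 1.78×10² × 1.29×10² = 3.68×10⁻¹⁶ V²
V_n = √(3.68×10⁻¹⁶) = 1.92×10⁻⁸ V = 19.2 nV

19.2 nV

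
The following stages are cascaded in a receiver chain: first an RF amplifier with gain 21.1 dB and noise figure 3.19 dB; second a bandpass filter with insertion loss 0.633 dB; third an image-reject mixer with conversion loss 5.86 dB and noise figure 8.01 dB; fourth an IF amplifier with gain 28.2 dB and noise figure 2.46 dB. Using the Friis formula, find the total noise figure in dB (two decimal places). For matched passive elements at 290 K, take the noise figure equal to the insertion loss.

3.34 dB

Convert to linear (a loss of L dB is a gain of −L dB): F_i = 10^(NF_i/10), G_i = 10^(G_i,dB/10)
  Stage 1: F_1 = 10^(3.19/10) = 2.084, G_1 = 10^(21.1/10) = 128.8
  Stage 2: F_2 = 10^(0.633/10) = 1.157, G_2 = 10^(−0.633/10) = 0.8644
  Stage 3: F_3 = 10^(8.01/10) = 6.324, G_3 = 10^(−5.86/10) = 0.2594
  Stage 4: F_4 = 10^(2.46/10) = 1.762, G_4 = 10^(28.2/10) = 660.7
Friis cascade:
  F = 2.084 + (1.157 − 1)/128.8 + (6.324 − 1)/111.4 + (1.762 − 1)/28.89 = 2.160
NF = 10 log₁₀(2.160) = 3.34 dB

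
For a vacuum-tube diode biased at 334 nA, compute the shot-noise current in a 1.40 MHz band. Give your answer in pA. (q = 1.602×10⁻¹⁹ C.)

387 pA

I_n = √(2qI·B)
2qI·B = 2 × 1.602×10⁻¹⁹ × 3.34×10⁻⁷ × 1.40×10⁶ = 1.50×10⁻¹⁹ A²
I_n = √(1.50×10⁻¹⁹) = 3.87×10⁻¹⁰ A = 387 pA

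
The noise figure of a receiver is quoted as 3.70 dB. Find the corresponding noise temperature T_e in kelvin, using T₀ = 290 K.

390 K

F = 10^(3.70/10) = 2.34423
T_e = (F − 1)·T₀ = (2.34423 − 1) × 290 = 390 K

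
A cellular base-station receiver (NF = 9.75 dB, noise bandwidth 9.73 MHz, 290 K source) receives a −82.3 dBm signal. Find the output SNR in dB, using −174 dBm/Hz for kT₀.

Noise floor: N = −174 + 10 log₁₀(B) + NF
10 log₁₀(9.73×10⁶) = 69.88 dB
N = −174 + 69.88 + 9.75 = −94.37 dBm
SNR = P_sig − N = −82.3 − (−94.37) = 12.07 dB → 12.1 dB

12.1 dB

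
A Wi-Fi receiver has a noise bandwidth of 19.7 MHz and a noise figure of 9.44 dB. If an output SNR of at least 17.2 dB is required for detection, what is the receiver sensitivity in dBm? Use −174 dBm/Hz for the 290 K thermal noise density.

Sensitivity = −174 + 10 log₁₀(B) + NF + SNR_min
= −174 + 72.94 + 9.44 + 17.2
= −74.42 dBm → −74.4 dBm

−74.4 dBm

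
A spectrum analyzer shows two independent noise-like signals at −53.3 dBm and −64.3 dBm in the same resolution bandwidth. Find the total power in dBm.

Convert to linear, add, convert back:
P₁ = 4.68×10⁻⁹ W, P₂ = 3.72×10⁻¹⁰ W
P_tot = 5.05×10⁻⁹ W → 10 log₁₀(P_tot / 10⁻³) = −53.0 dBm

−53.0 dBm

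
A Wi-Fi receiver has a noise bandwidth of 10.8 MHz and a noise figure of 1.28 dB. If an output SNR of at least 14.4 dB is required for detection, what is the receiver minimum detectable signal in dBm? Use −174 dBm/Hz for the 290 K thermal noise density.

−88.0 dBm

Sensitivity = −174 + 10 log₁₀(B) + NF + SNR_min
= −174 + 70.33 + 1.28 + 14.4
= −87.99 dBm → −88.0 dBm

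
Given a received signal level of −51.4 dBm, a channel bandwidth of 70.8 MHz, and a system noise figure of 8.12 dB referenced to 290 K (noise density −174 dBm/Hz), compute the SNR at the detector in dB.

36.0 dB

Noise floor: N = −174 + 10 log₁₀(B) + NF
10 log₁₀(7.08×10⁷) = 78.5 dB
N = −174 + 78.5 + 8.12 = −87.38 dBm
SNR = P_sig − N = −51.4 − (−87.38) = 35.98 dB → 36.0 dB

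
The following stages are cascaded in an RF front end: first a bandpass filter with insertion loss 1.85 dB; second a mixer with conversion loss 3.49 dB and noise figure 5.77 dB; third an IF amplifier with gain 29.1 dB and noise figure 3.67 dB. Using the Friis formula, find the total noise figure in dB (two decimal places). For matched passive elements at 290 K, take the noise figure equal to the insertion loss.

Convert to linear (a loss of L dB is a gain of −L dB): F_i = 10^(NF_i/10), G_i = 10^(G_i,dB/10)
  Stage 1: F_1 = 10^(1.85/10) = 1.531, G_1 = 10^(−1.85/10) = 0.6531
  Stage 2: F_2 = 10^(5.77/10) = 3.776, G_2 = 10^(−3.49/10) = 0.4477
  Stage 3: F_3 = 10^(3.67/10) = 2.328, G_3 = 10^(29.1/10) = 812.8
Friis cascade:
  F = 1.531 + (3.776 − 1)/0.6531 + (2.328 − 1)/0.2924 = 10.32
NF = 10 log₁₀(10.32) = 10.14 dB

10.14 dB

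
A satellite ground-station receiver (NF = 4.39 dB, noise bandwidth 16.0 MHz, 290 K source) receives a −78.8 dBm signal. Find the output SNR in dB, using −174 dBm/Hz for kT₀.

18.8 dB

Noise floor: N = −174 + 10 log₁₀(B) + NF
10 log₁₀(1.60×10⁷) = 72.04 dB
N = −174 + 72.04 + 4.39 = −97.57 dBm
SNR = P_sig − N = −78.8 − (−97.57) = 18.77 dB → 18.8 dB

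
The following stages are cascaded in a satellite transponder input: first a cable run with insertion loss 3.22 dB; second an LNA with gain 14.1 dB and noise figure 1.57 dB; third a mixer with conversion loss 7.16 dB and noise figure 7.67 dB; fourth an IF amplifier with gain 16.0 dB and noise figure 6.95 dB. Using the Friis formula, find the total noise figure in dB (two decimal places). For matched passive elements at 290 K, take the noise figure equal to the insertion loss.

7.07 dB

Convert to linear (a loss of L dB is a gain of −L dB): F_i = 10^(NF_i/10), G_i = 10^(G_i,dB/10)
  Stage 1: F_1 = 10^(3.22/10) = 2.099, G_1 = 10^(−3.22/10) = 0.4764
  Stage 2: F_2 = 10^(1.57/10) = 1.435, G_2 = 10^(14.1/10) = 25.70
  Stage 3: F_3 = 10^(7.67/10) = 5.848, G_3 = 10^(−7.16/10) = 0.1923
  Stage 4: F_4 = 10^(6.95/10) = 4.955, G_4 = 10^(16.0/10) = 39.81
Friis cascade:
  F = 2.099 + (1.435 − 1)/0.4764 + (5.848 − 1)/12.25 + (4.955 − 1)/2.355 = 5.088
NF = 10 log₁₀(5.088) = 7.07 dB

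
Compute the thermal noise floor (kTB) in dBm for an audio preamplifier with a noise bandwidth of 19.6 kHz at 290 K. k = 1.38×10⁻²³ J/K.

P_n = kTB = 1.38×10⁻²³ × 290 × 1.96×10⁴ = 7.84×10⁻¹⁷ W
In dBm: 10 log₁₀(7.84×10⁻¹⁷ / 10⁻³) = −131.1 dBm

−131.1 dBm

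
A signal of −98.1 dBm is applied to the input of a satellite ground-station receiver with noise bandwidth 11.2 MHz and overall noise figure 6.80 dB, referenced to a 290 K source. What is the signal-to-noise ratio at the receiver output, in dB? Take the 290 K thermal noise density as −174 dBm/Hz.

−1.4 dB

Noise floor: N = −174 + 10 log₁₀(B) + NF
10 log₁₀(1.12×10⁷) = 70.49 dB
N = −174 + 70.49 + 6.80 = −96.71 dBm
SNR = P_sig − N = −98.1 − (−96.71) = −1.39 dB → −1.4 dB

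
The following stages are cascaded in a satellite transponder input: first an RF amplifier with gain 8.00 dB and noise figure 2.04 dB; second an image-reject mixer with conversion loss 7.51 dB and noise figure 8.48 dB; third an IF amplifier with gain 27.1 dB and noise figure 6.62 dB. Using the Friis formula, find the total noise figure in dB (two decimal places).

7.61 dB

Convert to linear (a loss of L dB is a gain of −L dB): F_i = 10^(NF_i/10), G_i = 10^(G_i,dB/10)
  Stage 1: F_1 = 10^(2.04/10) = 1.600, G_1 = 10^(8.00/10) = 6.310
  Stage 2: F_2 = 10^(8.48/10) = 7.047, G_2 = 10^(−7.51/10) = 0.1774
  Stage 3: F_3 = 10^(6.62/10) = 4.592, G_3 = 10^(27.1/10) = 512.9
Friis cascade:
  F = 1.600 + (7.047 − 1)/6.310 + (4.592 − 1)/1.119 = 5.767
NF = 10 log₁₀(5.767) = 7.61 dB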